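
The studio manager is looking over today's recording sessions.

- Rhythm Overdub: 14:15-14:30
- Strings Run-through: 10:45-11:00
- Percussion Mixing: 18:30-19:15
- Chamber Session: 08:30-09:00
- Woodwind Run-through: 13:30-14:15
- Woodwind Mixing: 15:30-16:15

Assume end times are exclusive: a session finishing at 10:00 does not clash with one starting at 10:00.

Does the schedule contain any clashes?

Check each pair: they overlap iff neither finishes before the other starts.
Sorted by start: Chamber Session, Strings Run-through, Woodwind Run-through, Rhythm Overdub, Woodwind Mixing, Percussion Mixing.
Strings Run-through starts after Chamber Session ends; Chamber Session is clear from here.
Woodwind Run-through starts after Strings Run-through ends; Strings Run-through is clear from here.
Rhythm Overdub starts exactly when Woodwind Run-through ends (back-to-back, no overlap); Woodwind Run-through is clear from here.
Woodwind Mixing starts after Rhythm Overdub ends; Rhythm Overdub is clear from here.
Percussion Mixing starts after Woodwind Mixing ends.
Every pair is clear; the schedule has no overlaps.

No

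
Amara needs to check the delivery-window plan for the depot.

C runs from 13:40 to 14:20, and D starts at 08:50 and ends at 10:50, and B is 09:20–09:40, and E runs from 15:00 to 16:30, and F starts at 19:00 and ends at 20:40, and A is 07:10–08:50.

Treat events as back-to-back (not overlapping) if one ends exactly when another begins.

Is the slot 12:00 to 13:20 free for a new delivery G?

A: ends 08:50 at or before G starts 12:00 → clear.
D: ends 10:50 at or before G starts 12:00 → clear.
B: ends 09:40 at or before G starts 12:00 → clear.
C: starts 13:40 at or after G ends 13:20 → clear.
E: starts 15:00 at or after G ends 13:20 → clear.
F: starts 19:00 at or after G ends 13:20 → clear.

Yes — the slot is free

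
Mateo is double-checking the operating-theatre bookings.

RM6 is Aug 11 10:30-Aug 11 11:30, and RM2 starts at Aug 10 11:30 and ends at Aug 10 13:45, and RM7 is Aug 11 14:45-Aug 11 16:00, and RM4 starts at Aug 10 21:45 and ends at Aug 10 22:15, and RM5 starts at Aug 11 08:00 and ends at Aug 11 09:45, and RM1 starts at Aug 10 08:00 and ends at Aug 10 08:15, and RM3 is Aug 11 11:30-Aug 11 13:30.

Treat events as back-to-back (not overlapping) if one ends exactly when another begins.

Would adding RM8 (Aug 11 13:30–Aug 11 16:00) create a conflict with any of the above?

Yes — it overlaps RM7

RM1: ends Aug 10 08:15 at or before RM8 starts Aug 11 13:30 → clear.
RM2: ends Aug 10 13:45 at or before RM8 starts Aug 11 13:30 → clear.
RM4: ends Aug 10 22:15 at or before RM8 starts Aug 11 13:30 → clear.
RM5: ends Aug 11 09:45 at or before RM8 starts Aug 11 13:30 → clear.
RM6: ends Aug 11 11:30 at or before RM8 starts Aug 11 13:30 → clear.
RM3: ends Aug 11 13:30 at or before RM8 starts Aug 11 13:30 → clear.
RM7: starts Aug 11 14:45 before RM8 ends Aug 11 16:00, and ends Aug 11 16:00 after RM8 starts Aug 11 13:30 → overlap.
RM8 overlaps RM7.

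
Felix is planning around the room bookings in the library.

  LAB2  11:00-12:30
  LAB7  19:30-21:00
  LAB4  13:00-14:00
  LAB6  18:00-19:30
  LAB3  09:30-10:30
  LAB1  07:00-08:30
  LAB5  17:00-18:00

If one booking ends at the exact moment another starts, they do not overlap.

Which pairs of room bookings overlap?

Sorted by start: LAB1, LAB3, LAB2, LAB4, LAB5, LAB6, LAB7.
LAB3 starts after LAB1 ends, so nothing later overlaps LAB1 either.
LAB2 starts after LAB3 ends, so nothing later overlaps LAB3 either.
LAB4 starts after LAB2 ends, so nothing later overlaps LAB2 either.
LAB5 starts after LAB4 ends, so nothing later overlaps LAB4 either.
LAB6 starts exactly when LAB5 ends (back-to-back, no overlap), so nothing later overlaps LAB5 either.
LAB7 starts exactly when LAB6 ends (back-to-back, no overlap).

no overlapping pairs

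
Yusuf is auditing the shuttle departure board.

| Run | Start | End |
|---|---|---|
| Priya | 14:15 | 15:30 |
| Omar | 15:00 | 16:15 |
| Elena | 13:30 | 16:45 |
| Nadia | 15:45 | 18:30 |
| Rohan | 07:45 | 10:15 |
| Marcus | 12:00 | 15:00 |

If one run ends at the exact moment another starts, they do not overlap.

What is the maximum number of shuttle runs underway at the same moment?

Sort all start/end points and keep a running count:
07:45 start Rohan → 1
10:15 end Rohan → 0
12:00 start Marcus → 1
13:30 start Elena → 2
14:15 start Priya → 3
15:00 end Marcus → 2
15:00 start Omar → 3
15:30 end Priya → 2
15:45 start Nadia → 3
16:15 end Omar → 2
16:45 end Elena → 1
18:30 end Nadia → 0
Peak is 3, at 14:15 (Elena, Marcus, Priya).

3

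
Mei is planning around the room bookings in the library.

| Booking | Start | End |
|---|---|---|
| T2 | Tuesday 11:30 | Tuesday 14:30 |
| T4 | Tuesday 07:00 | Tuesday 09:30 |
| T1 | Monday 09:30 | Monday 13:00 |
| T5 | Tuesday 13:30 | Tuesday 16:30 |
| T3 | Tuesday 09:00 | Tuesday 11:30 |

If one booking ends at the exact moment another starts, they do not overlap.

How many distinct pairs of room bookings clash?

Sorted by start: T1, T4, T3, T2, T5.
T4 starts after T1 ends; T1 is clear from here.
T3 starts before T4 ends → T4 and T3 overlap.
T2 starts after T4 ends; T4 is clear from here.
T2 starts exactly when T3 ends (back-to-back, no overlap); T3 is clear from here.
T5 starts before T2 ends → T2 and T5 overlap.
Overlapping pairs: T2 & T5, T3 & T4 — 2 in total.

2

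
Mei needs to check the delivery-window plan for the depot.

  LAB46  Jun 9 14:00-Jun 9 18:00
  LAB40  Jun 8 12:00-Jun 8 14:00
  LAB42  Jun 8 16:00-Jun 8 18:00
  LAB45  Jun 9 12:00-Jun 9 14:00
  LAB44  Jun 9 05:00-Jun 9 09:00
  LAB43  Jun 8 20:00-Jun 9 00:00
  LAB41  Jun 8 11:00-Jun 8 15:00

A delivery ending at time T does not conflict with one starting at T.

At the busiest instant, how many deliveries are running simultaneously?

2

Walk through starts and ends in time order (an end at T is processed before a start at T):
Jun 8 11:00 start LAB41 → 1
Jun 8 12:00 start LAB40 → 2
Jun 8 14:00 end LAB40 → 1
Jun 8 15:00 end LAB41 → 0
Jun 8 16:00 start LAB42 → 1
Jun 8 18:00 end LAB42 → 0
Jun 8 20:00 start LAB43 → 1
Jun 9 00:00 end LAB43 → 0
Jun 9 05:00 start LAB44 → 1
Jun 9 09:00 end LAB44 → 0
Jun 9 12:00 start LAB45 → 1
Jun 9 14:00 end LAB45 → 0
Jun 9 14:00 start LAB46 → 1
Jun 9 18:00 end LAB46 → 0
Peak is 2, at Jun 8 12:00 (LAB40, LAB41).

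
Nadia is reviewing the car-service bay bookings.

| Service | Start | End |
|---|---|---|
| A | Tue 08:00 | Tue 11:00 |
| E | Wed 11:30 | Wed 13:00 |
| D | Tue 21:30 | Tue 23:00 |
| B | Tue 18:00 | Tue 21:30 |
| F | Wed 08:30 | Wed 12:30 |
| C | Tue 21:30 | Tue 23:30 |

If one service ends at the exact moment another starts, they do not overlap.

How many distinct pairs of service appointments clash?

Sorted by start: A, B, C, D, F, E.
B starts after A ends; A is clear from here.
C starts exactly when B ends (back-to-back, no overlap); B is clear from here.
D starts before C ends → C and D overlap.
F starts after C ends; C is clear from here.
F starts after D ends; D is clear from here.
E starts before F ends → F and E overlap.
Overlapping pairs: C & D, E & F — 2 in total.

2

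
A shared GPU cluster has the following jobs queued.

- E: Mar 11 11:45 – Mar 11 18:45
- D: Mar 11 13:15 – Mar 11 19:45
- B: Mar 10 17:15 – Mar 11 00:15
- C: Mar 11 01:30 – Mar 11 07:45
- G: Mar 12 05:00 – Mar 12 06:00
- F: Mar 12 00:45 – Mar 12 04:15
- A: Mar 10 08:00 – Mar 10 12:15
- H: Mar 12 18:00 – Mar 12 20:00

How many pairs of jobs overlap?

1

Check each pair: they overlap iff neither finishes before the other starts.
Sorted by start: A, B, C, E, D, F, G, H.
B starts after A ends, so A has no further overlaps.
C starts after B ends, so B has no further overlaps.
E starts after C ends, so C has no further overlaps.
D starts before E ends → E and D overlap.
F starts after E ends, so E has no further overlaps.
F starts after D ends, so D has no further overlaps.
G starts after F ends, so F has no further overlaps.
H starts after G ends.
Overlapping pairs: D & E — 1 in total.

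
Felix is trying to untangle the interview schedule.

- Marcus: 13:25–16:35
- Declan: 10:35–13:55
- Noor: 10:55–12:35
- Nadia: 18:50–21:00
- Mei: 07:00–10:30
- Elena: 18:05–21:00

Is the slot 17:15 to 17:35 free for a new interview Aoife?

Yes — the slot is free

Mei: ends 10:30 at or before Aoife starts 17:15 → clear.
Declan: ends 13:55 at or before Aoife starts 17:15 → clear.
Noor: ends 12:35 at or before Aoife starts 17:15 → clear.
Marcus: ends 16:35 at or before Aoife starts 17:15 → clear.
Elena: starts 18:05 at or after Aoife ends 17:35 → clear.
Nadia: starts 18:50 at or after Aoife ends 17:35 → clear.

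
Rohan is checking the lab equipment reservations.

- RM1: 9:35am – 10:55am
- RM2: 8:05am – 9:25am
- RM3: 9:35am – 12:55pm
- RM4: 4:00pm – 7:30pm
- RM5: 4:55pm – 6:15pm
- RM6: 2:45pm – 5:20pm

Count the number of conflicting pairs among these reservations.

Sorted by start: RM2, RM1, RM3, RM6, RM4, RM5.
RM1 starts after RM2 ends — done with RM2.
RM3 starts before RM1 ends → RM1 and RM3 overlap.
RM6 starts after RM1 ends — done with RM1.
RM6 starts after RM3 ends — done with RM3.
RM4 starts before RM6 ends → RM6 and RM4 overlap.
RM5 starts before RM6 ends → RM6 and RM5 overlap.
RM5 starts before RM4 ends → RM4 and RM5 overlap.
Overlapping pairs: RM1 & RM3, RM4 & RM5, RM4 & RM6, RM5 & RM6 — 4 in total.

4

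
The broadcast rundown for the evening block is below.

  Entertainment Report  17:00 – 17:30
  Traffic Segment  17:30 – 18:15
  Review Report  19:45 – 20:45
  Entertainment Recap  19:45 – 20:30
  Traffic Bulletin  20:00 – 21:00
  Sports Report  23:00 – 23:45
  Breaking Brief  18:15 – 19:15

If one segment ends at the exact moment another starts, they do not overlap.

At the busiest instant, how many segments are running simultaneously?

3

Sort all start/end points and keep a running count:
17:00 start Entertainment Report → 1
17:30 end Entertainment Report → 0
17:30 start Traffic Segment → 1
18:15 end Traffic Segment → 0
18:15 start Breaking Brief → 1
19:15 end Breaking Brief → 0
19:45 start Entertainment Recap → 1
19:45 start Review Report → 2
20:00 start Traffic Bulletin → 3
20:30 end Entertainment Recap → 2
20:45 end Review Report → 1
21:00 end Traffic Bulletin → 0
23:00 start Sports Report → 1
23:45 end Sports Report → 0
Peak is 3, at 20:00 (Entertainment Recap, Review Report, Traffic Bulletin).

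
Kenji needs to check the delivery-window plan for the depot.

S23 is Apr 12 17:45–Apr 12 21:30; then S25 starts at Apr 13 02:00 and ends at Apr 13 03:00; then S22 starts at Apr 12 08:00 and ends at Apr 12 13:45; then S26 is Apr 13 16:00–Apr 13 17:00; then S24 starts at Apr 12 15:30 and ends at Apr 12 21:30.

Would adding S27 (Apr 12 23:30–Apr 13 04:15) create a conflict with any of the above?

S22: ends Apr 12 13:45 at or before S27 starts Apr 12 23:30 → clear.
S24: ends Apr 12 21:30 at or before S27 starts Apr 12 23:30 → clear.
S23: ends Apr 12 21:30 at or before S27 starts Apr 12 23:30 → clear.
S25: starts Apr 13 02:00 before S27 ends Apr 13 04:15, and ends Apr 13 03:00 after S27 starts Apr 12 23:30 → overlap.
S26: starts Apr 13 16:00 at or after S27 ends Apr 13 04:15 → clear.
S27 overlaps S25.

Yes — it overlaps S25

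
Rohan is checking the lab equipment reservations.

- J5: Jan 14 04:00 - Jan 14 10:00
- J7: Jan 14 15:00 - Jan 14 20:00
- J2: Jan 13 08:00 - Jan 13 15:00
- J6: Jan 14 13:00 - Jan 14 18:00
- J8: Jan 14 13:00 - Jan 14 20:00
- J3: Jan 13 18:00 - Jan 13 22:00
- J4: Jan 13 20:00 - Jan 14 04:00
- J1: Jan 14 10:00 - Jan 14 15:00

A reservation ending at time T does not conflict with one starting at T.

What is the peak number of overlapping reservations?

3

Sort all start/end points and keep a running count:
Jan 13 08:00 start J2 → 1
Jan 13 15:00 end J2 → 0
Jan 13 18:00 start J3 → 1
Jan 13 20:00 start J4 → 2
Jan 13 22:00 end J3 → 1
Jan 14 04:00 end J4 → 0
Jan 14 04:00 start J5 → 1
Jan 14 10:00 end J5 → 0
Jan 14 10:00 start J1 → 1
Jan 14 13:00 start J6 → 2
Jan 14 13:00 start J8 → 3
Jan 14 15:00 end J1 → 2
Jan 14 15:00 start J7 → 3
Jan 14 18:00 end J6 → 2
Jan 14 20:00 end J7 → 1
Jan 14 20:00 end J8 → 0
Peak is 3, at Jan 14 13:00 (J1, J6, J8).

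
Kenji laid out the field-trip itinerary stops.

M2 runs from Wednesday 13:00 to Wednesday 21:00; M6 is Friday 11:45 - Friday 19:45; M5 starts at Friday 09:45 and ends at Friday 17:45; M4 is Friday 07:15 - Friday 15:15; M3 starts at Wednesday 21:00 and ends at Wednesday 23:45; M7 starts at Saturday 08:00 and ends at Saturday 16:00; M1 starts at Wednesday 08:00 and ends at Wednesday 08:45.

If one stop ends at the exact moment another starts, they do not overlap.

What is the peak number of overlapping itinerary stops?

3

Walk through starts and ends in time order (an end at T is processed before a start at T):
Wednesday 08:00 start M1 → 1
Wednesday 08:45 end M1 → 0
Wednesday 13:00 start M2 → 1
Wednesday 21:00 end M2 → 0
Wednesday 21:00 start M3 → 1
Wednesday 23:45 end M3 → 0
Friday 07:15 start M4 → 1
Friday 09:45 start M5 → 2
Friday 11:45 start M6 → 3
Friday 15:15 end M4 → 2
Friday 17:45 end M5 → 1
Friday 19:45 end M6 → 0
Saturday 08:00 start M7 → 1
Saturday 16:00 end M7 → 0
Peak is 3, at Friday 11:45 (M4, M5, M6).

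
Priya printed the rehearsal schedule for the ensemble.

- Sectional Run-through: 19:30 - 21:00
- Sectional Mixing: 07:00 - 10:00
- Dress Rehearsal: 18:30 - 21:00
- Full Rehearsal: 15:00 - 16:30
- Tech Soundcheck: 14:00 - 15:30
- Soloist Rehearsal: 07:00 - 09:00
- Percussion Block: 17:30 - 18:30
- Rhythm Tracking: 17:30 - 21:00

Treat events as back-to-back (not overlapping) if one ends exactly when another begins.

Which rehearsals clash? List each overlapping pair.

Dress Rehearsal & Rhythm Tracking, Dress Rehearsal & Sectional Run-through, Full Rehearsal & Tech Soundcheck, Percussion Block & Rhythm Tracking, Rhythm Tracking & Sectional Run-through, Sectional Mixing & Soloist Rehearsal

Sorted by start: Sectional Mixing, Soloist Rehearsal, Tech Soundcheck, Full Rehearsal, Rhythm Tracking, Percussion Block, Dress Rehearsal, Sectional Run-through.
Soloist Rehearsal starts before Sectional Mixing ends → Sectional Mixing and Soloist Rehearsal overlap.
Tech Soundcheck starts after Sectional Mixing ends, so nothing later overlaps Sectional Mixing either.
Tech Soundcheck starts after Soloist Rehearsal ends, so nothing later overlaps Soloist Rehearsal either.
Full Rehearsal starts before Tech Soundcheck ends → Tech Soundcheck and Full Rehearsal overlap.
Rhythm Tracking starts after Tech Soundcheck ends, so nothing later overlaps Tech Soundcheck either.
Rhythm Tracking starts after Full Rehearsal ends, so nothing later overlaps Full Rehearsal either.
Percussion Block starts before Rhythm Tracking ends → Rhythm Tracking and Percussion Block overlap.
Dress Rehearsal starts before Rhythm Tracking ends → Rhythm Tracking and Dress Rehearsal overlap.
Sectional Run-through starts before Rhythm Tracking ends → Rhythm Tracking and Sectional Run-through overlap.
Dress Rehearsal starts exactly when Percussion Block ends (back-to-back, no overlap), so nothing later overlaps Percussion Block either.
Sectional Run-through starts before Dress Rehearsal ends → Dress Rehearsal and Sectional Run-through overlap.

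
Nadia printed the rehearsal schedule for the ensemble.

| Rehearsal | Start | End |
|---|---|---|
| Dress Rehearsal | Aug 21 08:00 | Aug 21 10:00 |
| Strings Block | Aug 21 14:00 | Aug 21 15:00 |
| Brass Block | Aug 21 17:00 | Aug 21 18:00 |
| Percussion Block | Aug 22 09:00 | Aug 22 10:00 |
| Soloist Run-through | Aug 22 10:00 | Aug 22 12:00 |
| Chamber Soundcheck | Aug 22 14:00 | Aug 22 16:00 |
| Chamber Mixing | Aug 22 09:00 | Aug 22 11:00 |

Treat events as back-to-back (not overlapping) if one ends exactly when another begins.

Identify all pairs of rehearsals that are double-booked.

Sorted by start: Dress Rehearsal, Strings Block, Brass Block, Percussion Block, Chamber Mixing, Soloist Run-through, Chamber Soundcheck.
Strings Block starts after Dress Rehearsal ends — done with Dress Rehearsal.
Brass Block starts after Strings Block ends — done with Strings Block.
Percussion Block starts after Brass Block ends — done with Brass Block.
Chamber Mixing starts before Percussion Block ends → Percussion Block and Chamber Mixing overlap.
Soloist Run-through starts exactly when Percussion Block ends (back-to-back, no overlap) — done with Percussion Block.
Soloist Run-through starts before Chamber Mixing ends → Chamber Mixing and Soloist Run-through overlap.
Chamber Soundcheck starts after Chamber Mixing ends.
Chamber Soundcheck starts after Soloist Run-through ends.

Chamber Mixing & Percussion Block, Chamber Mixing & Soloist Run-through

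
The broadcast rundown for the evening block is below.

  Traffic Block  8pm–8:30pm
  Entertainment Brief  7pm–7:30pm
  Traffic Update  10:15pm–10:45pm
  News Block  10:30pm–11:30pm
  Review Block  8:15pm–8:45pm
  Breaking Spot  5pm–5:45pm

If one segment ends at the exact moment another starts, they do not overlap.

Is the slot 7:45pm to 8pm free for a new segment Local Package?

Breaking Spot: ends 5:45pm at or before Local Package starts 7:45pm → clear.
Entertainment Brief: ends 7:30pm at or before Local Package starts 7:45pm → clear.
Traffic Block: starts 8pm at or after Local Package ends 8pm → clear.
Review Block: starts 8:15pm at or after Local Package ends 8pm → clear.
Traffic Update: starts 10:15pm at or after Local Package ends 8pm → clear.
News Block: starts 10:30pm at or after Local Package ends 8pm → clear.

Yes — the slot is free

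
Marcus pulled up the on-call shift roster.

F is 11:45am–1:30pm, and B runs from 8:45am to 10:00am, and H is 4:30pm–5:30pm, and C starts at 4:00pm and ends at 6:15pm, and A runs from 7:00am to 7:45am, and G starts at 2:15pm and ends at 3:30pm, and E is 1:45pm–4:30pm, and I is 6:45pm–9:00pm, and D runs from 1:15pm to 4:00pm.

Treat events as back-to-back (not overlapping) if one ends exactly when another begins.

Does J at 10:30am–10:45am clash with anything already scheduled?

A: ends 7:45am at or before J starts 10:30am → clear.
B: ends 10:00am at or before J starts 10:30am → clear.
F: starts 11:45am at or after J ends 10:45am → clear.
D: starts 1:15pm at or after J ends 10:45am → clear.
E: starts 1:45pm at or after J ends 10:45am → clear.
G: starts 2:15pm at or after J ends 10:45am → clear.
C: starts 4:00pm at or after J ends 10:45am → clear.
H: starts 4:30pm at or after J ends 10:45am → clear.
I: starts 6:45pm at or after J ends 10:45am → clear.

No — it doesn't clash with anything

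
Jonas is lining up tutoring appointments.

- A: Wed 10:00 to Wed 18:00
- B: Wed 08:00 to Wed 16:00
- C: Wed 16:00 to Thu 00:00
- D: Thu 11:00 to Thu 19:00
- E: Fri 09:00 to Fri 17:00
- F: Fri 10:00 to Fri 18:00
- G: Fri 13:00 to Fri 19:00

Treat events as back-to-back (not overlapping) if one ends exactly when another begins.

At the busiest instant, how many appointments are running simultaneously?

3

Walk through starts and ends in time order (an end at T is processed before a start at T):
Wed 08:00 start B → 1
Wed 10:00 start A → 2
Wed 16:00 end B → 1
Wed 16:00 start C → 2
Wed 18:00 end A → 1
Thu 00:00 end C → 0
Thu 11:00 start D → 1
Thu 19:00 end D → 0
Fri 09:00 start E → 1
Fri 10:00 start F → 2
Fri 13:00 start G → 3
Fri 17:00 end E → 2
Fri 18:00 end F → 1
Fri 19:00 end G → 0
Peak is 3, at Fri 13:00 (E, F, G).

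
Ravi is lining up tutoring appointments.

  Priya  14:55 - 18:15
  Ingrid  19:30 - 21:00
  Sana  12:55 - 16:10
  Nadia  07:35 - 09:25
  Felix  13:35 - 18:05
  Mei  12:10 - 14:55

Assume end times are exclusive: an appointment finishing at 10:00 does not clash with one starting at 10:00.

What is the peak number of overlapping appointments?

3

Sort all start/end points and keep a running count:
07:35 start Nadia → 1
09:25 end Nadia → 0
12:10 start Mei → 1
12:55 start Sana → 2
13:35 start Felix → 3
14:55 end Mei → 2
14:55 start Priya → 3
16:10 end Sana → 2
18:05 end Felix → 1
18:15 end Priya → 0
19:30 start Ingrid → 1
21:00 end Ingrid → 0
Peak is 3, at 13:35 (Felix, Mei, Sana).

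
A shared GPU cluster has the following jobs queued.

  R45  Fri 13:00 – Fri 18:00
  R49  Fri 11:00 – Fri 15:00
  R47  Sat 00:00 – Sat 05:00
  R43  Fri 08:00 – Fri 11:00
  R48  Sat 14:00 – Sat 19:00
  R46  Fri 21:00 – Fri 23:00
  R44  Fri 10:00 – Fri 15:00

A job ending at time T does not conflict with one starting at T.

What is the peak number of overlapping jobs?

Sweep the timeline, counting +1 at each start and −1 at each end (ends before starts at a tie):
Fri 08:00 start R43 → 1
Fri 10:00 start R44 → 2
Fri 11:00 end R43 → 1
Fri 11:00 start R49 → 2
Fri 13:00 start R45 → 3
Fri 15:00 end R44 → 2
Fri 15:00 end R49 → 1
Fri 18:00 end R45 → 0
Fri 21:00 start R46 → 1
Fri 23:00 end R46 → 0
Sat 00:00 start R47 → 1
Sat 05:00 end R47 → 0
Sat 14:00 start R48 → 1
Sat 19:00 end R48 → 0
Peak is 3, at Fri 13:00 (R44, R45, R49).

3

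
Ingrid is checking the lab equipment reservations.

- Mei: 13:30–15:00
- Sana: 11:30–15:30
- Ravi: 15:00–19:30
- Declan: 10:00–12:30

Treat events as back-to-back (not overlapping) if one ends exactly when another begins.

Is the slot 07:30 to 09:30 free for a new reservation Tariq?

Yes — the slot is free

Declan: starts 10:00 at or after Tariq ends 09:30 → clear.
Sana: starts 11:30 at or after Tariq ends 09:30 → clear.
Mei: starts 13:30 at or after Tariq ends 09:30 → clear.
Ravi: starts 15:00 at or after Tariq ends 09:30 → clear.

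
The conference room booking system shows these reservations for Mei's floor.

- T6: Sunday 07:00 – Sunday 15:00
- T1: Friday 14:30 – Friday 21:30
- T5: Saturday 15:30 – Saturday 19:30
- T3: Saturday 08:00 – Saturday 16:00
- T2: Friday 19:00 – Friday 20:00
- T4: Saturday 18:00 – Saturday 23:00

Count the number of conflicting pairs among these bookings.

3

Two intervals overlap when each starts before the other ends.
Sorted by start: T1, T2, T3, T5, T4, T6.
T2 starts before T1 ends → T1 and T2 overlap.
T3 starts after T1 ends, so nothing later overlaps T1 either.
T3 starts after T2 ends, so nothing later overlaps T2 either.
T5 starts before T3 ends → T3 and T5 overlap.
T4 starts after T3 ends, so nothing later overlaps T3 either.
T4 starts before T5 ends → T5 and T4 overlap.
T6 starts after T5 ends.
T6 starts after T4 ends.
Overlapping pairs: T1 & T2, T3 & T5, T4 & T5 — 3 in total.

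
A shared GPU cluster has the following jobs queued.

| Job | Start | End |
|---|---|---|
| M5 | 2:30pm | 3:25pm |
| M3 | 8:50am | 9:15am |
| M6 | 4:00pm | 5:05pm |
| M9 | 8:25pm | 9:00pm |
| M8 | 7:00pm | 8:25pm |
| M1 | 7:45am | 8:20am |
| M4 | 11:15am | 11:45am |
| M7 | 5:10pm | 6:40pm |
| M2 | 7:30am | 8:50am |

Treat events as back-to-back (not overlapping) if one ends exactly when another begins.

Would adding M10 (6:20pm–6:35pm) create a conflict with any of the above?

Yes — it overlaps M7

M2: ends 8:50am at or before M10 starts 6:20pm → clear.
M1: ends 8:20am at or before M10 starts 6:20pm → clear.
M3: ends 9:15am at or before M10 starts 6:20pm → clear.
M4: ends 11:45am at or before M10 starts 6:20pm → clear.
M5: ends 3:25pm at or before M10 starts 6:20pm → clear.
M6: ends 5:05pm at or before M10 starts 6:20pm → clear.
M7: starts 5:10pm before M10 ends 6:35pm, and ends 6:40pm after M10 starts 6:20pm → overlap.
M8: starts 7:00pm at or after M10 ends 6:35pm → clear.
M9: starts 8:25pm at or after M10 ends 6:35pm → clear.
M10 overlaps M7.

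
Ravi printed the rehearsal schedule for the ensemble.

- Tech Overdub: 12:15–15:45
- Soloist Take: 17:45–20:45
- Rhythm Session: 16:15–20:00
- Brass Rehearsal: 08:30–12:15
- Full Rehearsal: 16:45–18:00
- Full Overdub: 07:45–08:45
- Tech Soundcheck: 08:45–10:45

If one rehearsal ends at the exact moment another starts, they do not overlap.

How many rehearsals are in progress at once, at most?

Walk through starts and ends in time order (an end at T is processed before a start at T):
07:45 start Full Overdub → 1
08:30 start Brass Rehearsal → 2
08:45 end Full Overdub → 1
08:45 start Tech Soundcheck → 2
10:45 end Tech Soundcheck → 1
12:15 end Brass Rehearsal → 0
12:15 start Tech Overdub → 1
15:45 end Tech Overdub → 0
16:15 start Rhythm Session → 1
16:45 start Full Rehearsal → 2
17:45 start Soloist Take → 3
18:00 end Full Rehearsal → 2
20:00 end Rhythm Session → 1
20:45 end Soloist Take → 0
Peak is 3, at 17:45 (Full Rehearsal, Rhythm Session, Soloist Take).

3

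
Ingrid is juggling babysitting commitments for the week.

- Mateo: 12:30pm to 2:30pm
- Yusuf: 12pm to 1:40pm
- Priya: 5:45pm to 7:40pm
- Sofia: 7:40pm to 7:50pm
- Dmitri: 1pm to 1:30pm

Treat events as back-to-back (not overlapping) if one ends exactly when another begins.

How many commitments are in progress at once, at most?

Walk through starts and ends in time order (an end at T is processed before a start at T):
12pm start Yusuf → 1
12:30pm start Mateo → 2
1pm start Dmitri → 3
1:30pm end Dmitri → 2
1:40pm end Yusuf → 1
2:30pm end Mateo → 0
5:45pm start Priya → 1
7:40pm end Priya → 0
7:40pm start Sofia → 1
7:50pm end Sofia → 0
Peak is 3, at 1pm (Dmitri, Mateo, Yusuf).

3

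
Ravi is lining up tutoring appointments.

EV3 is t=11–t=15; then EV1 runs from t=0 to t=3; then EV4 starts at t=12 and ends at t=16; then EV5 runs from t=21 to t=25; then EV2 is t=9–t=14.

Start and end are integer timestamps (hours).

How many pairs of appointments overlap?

3

Sorted by start: EV1, EV2, EV3, EV4, EV5.
EV2 starts after EV1 ends, so EV1 has no further overlaps.
EV3 starts before EV2 ends → EV2 and EV3 overlap.
EV4 starts before EV2 ends → EV2 and EV4 overlap.
EV5 starts after EV2 ends.
EV4 starts before EV3 ends → EV3 and EV4 overlap.
EV5 starts after EV3 ends.
EV5 starts after EV4 ends.
Overlapping pairs: EV2 & EV3, EV2 & EV4, EV3 & EV4 — 3 in total.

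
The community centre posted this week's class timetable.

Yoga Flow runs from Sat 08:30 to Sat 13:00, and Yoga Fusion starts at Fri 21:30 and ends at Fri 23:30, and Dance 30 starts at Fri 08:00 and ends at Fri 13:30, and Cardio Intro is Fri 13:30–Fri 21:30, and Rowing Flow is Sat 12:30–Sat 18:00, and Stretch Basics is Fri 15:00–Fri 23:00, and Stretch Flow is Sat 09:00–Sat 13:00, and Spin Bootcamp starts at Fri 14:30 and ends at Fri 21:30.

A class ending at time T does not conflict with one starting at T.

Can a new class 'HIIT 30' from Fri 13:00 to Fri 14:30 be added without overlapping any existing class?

Dance 30: starts Fri 08:00 before HIIT 30 ends Fri 14:30, and ends Fri 13:30 after HIIT 30 starts Fri 13:00 → overlap.
Cardio Intro: starts Fri 13:30 before HIIT 30 ends Fri 14:30, and ends Fri 21:30 after HIIT 30 starts Fri 13:00 → overlap.
Spin Bootcamp: starts Fri 14:30 at or after HIIT 30 ends Fri 14:30 → clear.
Stretch Basics: starts Fri 15:00 at or after HIIT 30 ends Fri 14:30 → clear.
Yoga Fusion: starts Fri 21:30 at or after HIIT 30 ends Fri 14:30 → clear.
Yoga Flow: starts Sat 08:30 at or after HIIT 30 ends Fri 14:30 → clear.
Stretch Flow: starts Sat 09:00 at or after HIIT 30 ends Fri 14:30 → clear.
Rowing Flow: starts Sat 12:30 at or after HIIT 30 ends Fri 14:30 → clear.
HIIT 30 overlaps Dance 30, Cardio Intro.

No — it overlaps Cardio Intro, Dance 30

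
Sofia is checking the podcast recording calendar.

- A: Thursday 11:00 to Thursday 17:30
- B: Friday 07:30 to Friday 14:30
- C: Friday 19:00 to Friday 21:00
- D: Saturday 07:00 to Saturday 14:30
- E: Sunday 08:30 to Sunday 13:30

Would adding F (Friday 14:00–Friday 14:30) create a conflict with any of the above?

Yes — it overlaps B

A: ends Thursday 17:30 at or before F starts Friday 14:00 → clear.
B: starts Friday 07:30 before F ends Friday 14:30, and ends Friday 14:30 after F starts Friday 14:00 → overlap.
C: starts Friday 19:00 at or after F ends Friday 14:30 → clear.
D: starts Saturday 07:00 at or after F ends Friday 14:30 → clear.
E: starts Sunday 08:30 at or after F ends Friday 14:30 → clear.
F overlaps B.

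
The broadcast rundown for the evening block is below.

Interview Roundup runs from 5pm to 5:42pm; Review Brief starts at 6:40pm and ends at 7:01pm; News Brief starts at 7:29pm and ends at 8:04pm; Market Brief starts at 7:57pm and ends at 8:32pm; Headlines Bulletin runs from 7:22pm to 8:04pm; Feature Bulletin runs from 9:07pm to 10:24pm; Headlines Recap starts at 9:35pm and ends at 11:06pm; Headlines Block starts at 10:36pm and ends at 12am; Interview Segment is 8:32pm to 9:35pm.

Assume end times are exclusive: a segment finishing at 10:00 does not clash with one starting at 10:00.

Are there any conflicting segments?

Yes

Sorted by start: Interview Roundup, Review Brief, Headlines Bulletin, News Brief, Market Brief, Interview Segment, Feature Bulletin, Headlines Recap, Headlines Block.
Review Brief starts after Interview Roundup ends; Interview Roundup is clear from here.
Headlines Bulletin starts after Review Brief ends; Review Brief is clear from here.
News Brief starts before Headlines Bulletin ends → Headlines Bulletin and News Brief overlap.
That's a conflict, so the schedule is not conflict-free.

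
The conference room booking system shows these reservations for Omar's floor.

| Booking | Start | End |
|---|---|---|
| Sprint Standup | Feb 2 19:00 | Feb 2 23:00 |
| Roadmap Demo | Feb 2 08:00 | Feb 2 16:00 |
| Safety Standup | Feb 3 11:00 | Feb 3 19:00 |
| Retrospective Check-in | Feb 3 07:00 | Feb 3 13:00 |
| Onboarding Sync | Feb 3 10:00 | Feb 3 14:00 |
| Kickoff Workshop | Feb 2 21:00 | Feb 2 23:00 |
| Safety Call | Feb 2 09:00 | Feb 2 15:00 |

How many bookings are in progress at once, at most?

3

Sort all start/end points and keep a running count:
Feb 2 08:00 start Roadmap Demo → 1
Feb 2 09:00 start Safety Call → 2
Feb 2 15:00 end Safety Call → 1
Feb 2 16:00 end Roadmap Demo → 0
Feb 2 19:00 start Sprint Standup → 1
Feb 2 21:00 start Kickoff Workshop → 2
Feb 2 23:00 end Kickoff Workshop → 1
Feb 2 23:00 end Sprint Standup → 0
Feb 3 07:00 start Retrospective Check-in → 1
Feb 3 10:00 start Onboarding Sync → 2
Feb 3 11:00 start Safety Standup → 3
Feb 3 13:00 end Retrospective Check-in → 2
Feb 3 14:00 end Onboarding Sync → 1
Feb 3 19:00 end Safety Standup → 0
Peak is 3, at Feb 3 11:00 (Onboarding Sync, Retrospective Check-in, Safety Standup).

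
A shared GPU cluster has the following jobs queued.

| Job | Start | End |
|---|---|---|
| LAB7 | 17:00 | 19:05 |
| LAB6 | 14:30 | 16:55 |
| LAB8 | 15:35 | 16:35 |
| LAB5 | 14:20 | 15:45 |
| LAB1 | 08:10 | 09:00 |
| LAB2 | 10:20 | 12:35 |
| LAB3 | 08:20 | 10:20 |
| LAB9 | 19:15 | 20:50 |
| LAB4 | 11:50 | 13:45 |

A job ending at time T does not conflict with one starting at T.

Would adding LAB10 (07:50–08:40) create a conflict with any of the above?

LAB1: starts 08:10 before LAB10 ends 08:40, and ends 09:00 after LAB10 starts 07:50 → overlap.
LAB3: starts 08:20 before LAB10 ends 08:40, and ends 10:20 after LAB10 starts 07:50 → overlap.
LAB2: starts 10:20 at or after LAB10 ends 08:40 → clear.
LAB4: starts 11:50 at or after LAB10 ends 08:40 → clear.
LAB5: starts 14:20 at or after LAB10 ends 08:40 → clear.
LAB6: starts 14:30 at or after LAB10 ends 08:40 → clear.
LAB8: starts 15:35 at or after LAB10 ends 08:40 → clear.
LAB7: starts 17:00 at or after LAB10 ends 08:40 → clear.
LAB9: starts 19:15 at or after LAB10 ends 08:40 → clear.
LAB10 overlaps LAB1, LAB3.

Yes — it overlaps LAB1, LAB3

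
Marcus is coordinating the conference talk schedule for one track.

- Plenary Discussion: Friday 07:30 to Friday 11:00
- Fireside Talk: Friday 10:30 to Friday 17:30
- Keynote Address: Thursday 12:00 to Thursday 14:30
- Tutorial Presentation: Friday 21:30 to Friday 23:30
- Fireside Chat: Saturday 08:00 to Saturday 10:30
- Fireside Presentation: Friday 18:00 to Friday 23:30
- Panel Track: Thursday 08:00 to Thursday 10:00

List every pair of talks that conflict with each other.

Sorted by start: Panel Track, Keynote Address, Plenary Discussion, Fireside Talk, Fireside Presentation, Tutorial Presentation, Fireside Chat.
Keynote Address starts after Panel Track ends, so Panel Track has no further overlaps.
Plenary Discussion starts after Keynote Address ends, so Keynote Address has no further overlaps.
Fireside Talk starts before Plenary Discussion ends → Plenary Discussion and Fireside Talk overlap.
Fireside Presentation starts after Plenary Discussion ends, so Plenary Discussion has no further overlaps.
Fireside Presentation starts after Fireside Talk ends, so Fireside Talk has no further overlaps.
Tutorial Presentation starts before Fireside Presentation ends → Fireside Presentation and Tutorial Presentation overlap.
Fireside Chat starts after Fireside Presentation ends.
Fireside Chat starts after Tutorial Presentation ends.

Fireside Presentation & Tutorial Presentation, Fireside Talk & Plenary Discussion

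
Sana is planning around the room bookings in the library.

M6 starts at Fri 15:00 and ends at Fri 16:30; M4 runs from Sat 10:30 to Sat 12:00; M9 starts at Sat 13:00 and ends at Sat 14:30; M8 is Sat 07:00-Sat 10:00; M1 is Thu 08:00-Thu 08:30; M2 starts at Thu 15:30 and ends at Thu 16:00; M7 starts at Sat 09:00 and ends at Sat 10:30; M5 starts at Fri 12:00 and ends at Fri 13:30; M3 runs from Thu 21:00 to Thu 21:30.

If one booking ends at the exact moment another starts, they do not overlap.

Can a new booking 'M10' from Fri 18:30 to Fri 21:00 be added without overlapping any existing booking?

M1: ends Thu 08:30 at or before M10 starts Fri 18:30 → clear.
M2: ends Thu 16:00 at or before M10 starts Fri 18:30 → clear.
M3: ends Thu 21:30 at or before M10 starts Fri 18:30 → clear.
M5: ends Fri 13:30 at or before M10 starts Fri 18:30 → clear.
M6: ends Fri 16:30 at or before M10 starts Fri 18:30 → clear.
M8: starts Sat 07:00 at or after M10 ends Fri 21:00 → clear.
M7: starts Sat 09:00 at or after M10 ends Fri 21:00 → clear.
M4: starts Sat 10:30 at or after M10 ends Fri 21:00 → clear.
M9: starts Sat 13:00 at or after M10 ends Fri 21:00 → clear.

Yes — the slot is free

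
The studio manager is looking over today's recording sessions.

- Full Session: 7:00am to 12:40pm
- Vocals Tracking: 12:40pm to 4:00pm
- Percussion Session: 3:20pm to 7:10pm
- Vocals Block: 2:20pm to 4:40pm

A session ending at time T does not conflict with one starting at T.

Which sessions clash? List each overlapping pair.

Percussion Session & Vocals Block, Percussion Session & Vocals Tracking, Vocals Block & Vocals Tracking

Sorted by start: Full Session, Vocals Tracking, Vocals Block, Percussion Session.
Vocals Tracking starts exactly when Full Session ends (back-to-back, no overlap), so nothing later overlaps Full Session either.
Vocals Block starts before Vocals Tracking ends → Vocals Tracking and Vocals Block overlap.
Percussion Session starts before Vocals Tracking ends → Vocals Tracking and Percussion Session overlap.
Percussion Session starts before Vocals Block ends → Vocals Block and Percussion Session overlap.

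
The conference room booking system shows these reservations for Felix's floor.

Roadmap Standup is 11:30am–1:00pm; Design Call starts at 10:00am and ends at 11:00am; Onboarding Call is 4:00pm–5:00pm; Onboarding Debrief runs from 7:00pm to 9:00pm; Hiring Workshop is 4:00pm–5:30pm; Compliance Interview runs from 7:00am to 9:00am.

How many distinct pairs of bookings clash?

1

Two intervals overlap when each starts before the other ends.
Sorted by start: Compliance Interview, Design Call, Roadmap Standup, Hiring Workshop, Onboarding Call, Onboarding Debrief.
Design Call starts after Compliance Interview ends; Compliance Interview is clear from here.
Roadmap Standup starts after Design Call ends; Design Call is clear from here.
Hiring Workshop starts after Roadmap Standup ends; Roadmap Standup is clear from here.
Onboarding Call starts before Hiring Workshop ends → Hiring Workshop and Onboarding Call overlap.
Onboarding Debrief starts after Hiring Workshop ends.
Onboarding Debrief starts after Onboarding Call ends.
Overlapping pairs: Hiring Workshop & Onboarding Call — 1 in total.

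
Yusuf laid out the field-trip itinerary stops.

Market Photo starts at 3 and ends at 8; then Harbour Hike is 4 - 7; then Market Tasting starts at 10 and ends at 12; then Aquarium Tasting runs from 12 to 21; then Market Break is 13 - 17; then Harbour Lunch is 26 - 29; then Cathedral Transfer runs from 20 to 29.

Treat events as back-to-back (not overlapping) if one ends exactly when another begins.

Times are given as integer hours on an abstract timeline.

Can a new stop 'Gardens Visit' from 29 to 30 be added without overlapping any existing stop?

Yes — the slot is free

Market Photo: ends 8 at or before Gardens Visit starts 29 → clear.
Harbour Hike: ends 7 at or before Gardens Visit starts 29 → clear.
Market Tasting: ends 12 at or before Gardens Visit starts 29 → clear.
Aquarium Tasting: ends 21 at or before Gardens Visit starts 29 → clear.
Market Break: ends 17 at or before Gardens Visit starts 29 → clear.
Cathedral Transfer: ends 29 at or before Gardens Visit starts 29 → clear.
Harbour Lunch: ends 29 at or before Gardens Visit starts 29 → clear.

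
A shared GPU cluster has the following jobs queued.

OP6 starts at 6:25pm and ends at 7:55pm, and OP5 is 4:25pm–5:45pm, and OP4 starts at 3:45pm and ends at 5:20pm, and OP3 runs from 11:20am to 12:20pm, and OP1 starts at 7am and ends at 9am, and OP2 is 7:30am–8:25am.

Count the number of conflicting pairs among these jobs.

Sorted by start: OP1, OP2, OP3, OP4, OP5, OP6.
OP2 starts before OP1 ends → OP1 and OP2 overlap.
OP3 starts after OP1 ends, so OP1 has no further overlaps.
OP3 starts after OP2 ends, so OP2 has no further overlaps.
OP4 starts after OP3 ends, so OP3 has no further overlaps.
OP5 starts before OP4 ends → OP4 and OP5 overlap.
OP6 starts after OP4 ends.
OP6 starts after OP5 ends.
Overlapping pairs: OP1 & OP2, OP4 & OP5 — 2 in total.

2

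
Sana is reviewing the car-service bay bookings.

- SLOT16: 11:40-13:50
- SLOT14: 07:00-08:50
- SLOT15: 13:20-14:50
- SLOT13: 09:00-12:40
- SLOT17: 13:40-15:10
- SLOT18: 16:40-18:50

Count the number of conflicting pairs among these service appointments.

4

Sorted by start: SLOT14, SLOT13, SLOT16, SLOT15, SLOT17, SLOT18.
SLOT13 starts after SLOT14 ends, so nothing later overlaps SLOT14 either.
SLOT16 starts before SLOT13 ends → SLOT13 and SLOT16 overlap.
SLOT15 starts after SLOT13 ends, so nothing later overlaps SLOT13 either.
SLOT15 starts before SLOT16 ends → SLOT16 and SLOT15 overlap.
SLOT17 starts before SLOT16 ends → SLOT16 and SLOT17 overlap.
SLOT18 starts after SLOT16 ends.
SLOT17 starts before SLOT15 ends → SLOT15 and SLOT17 overlap.
SLOT18 starts after SLOT15 ends.
SLOT18 starts after SLOT17 ends.
Overlapping pairs: SLOT13 & SLOT16, SLOT15 & SLOT16, SLOT15 & SLOT17, SLOT16 & SLOT17 — 4 in total.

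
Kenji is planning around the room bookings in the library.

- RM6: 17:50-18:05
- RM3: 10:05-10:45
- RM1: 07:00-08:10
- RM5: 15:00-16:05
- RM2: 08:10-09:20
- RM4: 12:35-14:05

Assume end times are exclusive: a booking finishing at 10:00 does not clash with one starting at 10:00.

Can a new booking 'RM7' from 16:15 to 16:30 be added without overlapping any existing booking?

Yes — the slot is free

RM1: ends 08:10 at or before RM7 starts 16:15 → clear.
RM2: ends 09:20 at or before RM7 starts 16:15 → clear.
RM3: ends 10:45 at or before RM7 starts 16:15 → clear.
RM4: ends 14:05 at or before RM7 starts 16:15 → clear.
RM5: ends 16:05 at or before RM7 starts 16:15 → clear.
RM6: starts 17:50 at or after RM7 ends 16:30 → clear.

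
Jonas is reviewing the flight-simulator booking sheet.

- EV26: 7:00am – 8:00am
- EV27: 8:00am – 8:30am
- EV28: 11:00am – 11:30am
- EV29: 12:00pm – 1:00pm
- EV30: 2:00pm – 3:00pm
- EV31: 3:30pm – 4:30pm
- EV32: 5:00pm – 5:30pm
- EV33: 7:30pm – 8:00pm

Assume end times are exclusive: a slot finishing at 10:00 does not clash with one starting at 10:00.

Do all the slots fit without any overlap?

Yes

Sorted by start: EV26, EV27, EV28, EV29, EV30, EV31, EV32, EV33.
EV27 starts exactly when EV26 ends (back-to-back, no overlap); EV26 is clear from here.
EV28 starts after EV27 ends; EV27 is clear from here.
EV29 starts after EV28 ends; EV28 is clear from here.
EV30 starts after EV29 ends; EV29 is clear from here.
EV31 starts after EV30 ends; EV30 is clear from here.
EV32 starts after EV31 ends; EV31 is clear from here.
EV33 starts after EV32 ends.
Every pair is clear; the schedule has no overlaps.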